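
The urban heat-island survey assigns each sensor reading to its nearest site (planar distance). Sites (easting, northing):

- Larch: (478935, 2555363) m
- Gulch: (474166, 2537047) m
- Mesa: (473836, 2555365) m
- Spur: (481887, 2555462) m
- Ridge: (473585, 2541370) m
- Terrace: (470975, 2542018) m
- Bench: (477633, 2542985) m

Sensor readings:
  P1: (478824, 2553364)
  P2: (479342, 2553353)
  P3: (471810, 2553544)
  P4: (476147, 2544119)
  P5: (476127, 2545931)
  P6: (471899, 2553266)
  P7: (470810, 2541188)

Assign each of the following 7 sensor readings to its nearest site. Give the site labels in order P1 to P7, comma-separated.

P1 → Larch (d²=4008322.00)
P2 → Larch (d²=4205749.00)
P3 → Mesa (d²=7420717.00)
P4 → Bench (d²=3494152.00)
P5 → Bench (d²=10946952.00)
P6 → Mesa (d²=8157770.00)
P7 → Terrace (d²=716125.00)

Larch, Larch, Mesa, Bench, Bench, Mesa, Terrace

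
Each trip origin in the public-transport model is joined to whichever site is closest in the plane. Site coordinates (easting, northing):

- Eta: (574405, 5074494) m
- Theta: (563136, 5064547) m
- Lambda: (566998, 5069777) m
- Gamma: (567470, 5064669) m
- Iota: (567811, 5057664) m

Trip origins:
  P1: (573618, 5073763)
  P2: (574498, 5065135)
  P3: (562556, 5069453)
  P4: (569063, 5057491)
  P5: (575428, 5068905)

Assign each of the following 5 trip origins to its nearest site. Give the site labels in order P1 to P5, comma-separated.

Eta, Gamma, Lambda, Iota, Eta

P1 → Eta (d²=1153730.00)
P2 → Gamma (d²=49609940.00)
P3 → Lambda (d²=19836340.00)
P4 → Iota (d²=1597433.00)
P5 → Eta (d²=32283450.00)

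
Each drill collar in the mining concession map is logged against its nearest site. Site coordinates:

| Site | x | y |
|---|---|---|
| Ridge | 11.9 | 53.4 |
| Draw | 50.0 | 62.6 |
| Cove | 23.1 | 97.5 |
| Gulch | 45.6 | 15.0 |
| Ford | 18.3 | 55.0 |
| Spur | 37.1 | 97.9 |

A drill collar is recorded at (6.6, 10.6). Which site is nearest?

Squared distances to each site:
Ridge: 1859.930; Draw: 4587.560; Cove: 7823.860; Gulch: 1540.360; Ford: 2108.250; Spur: 8551.540.
Minimum at Gulch.

Gulch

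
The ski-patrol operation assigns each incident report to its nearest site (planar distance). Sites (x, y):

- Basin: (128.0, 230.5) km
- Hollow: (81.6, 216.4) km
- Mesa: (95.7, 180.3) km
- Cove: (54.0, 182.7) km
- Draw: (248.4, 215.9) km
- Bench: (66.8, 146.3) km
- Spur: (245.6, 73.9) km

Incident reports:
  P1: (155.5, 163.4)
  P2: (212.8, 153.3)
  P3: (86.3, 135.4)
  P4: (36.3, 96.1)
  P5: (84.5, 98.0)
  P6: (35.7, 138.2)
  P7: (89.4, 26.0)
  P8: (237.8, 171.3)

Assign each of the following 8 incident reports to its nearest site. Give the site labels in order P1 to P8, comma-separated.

Mesa, Draw, Bench, Bench, Bench, Bench, Bench, Draw

P1 → Mesa (d²=3861.65)
P2 → Draw (d²=5186.12)
P3 → Bench (d²=499.06)
P4 → Bench (d²=3450.29)
P5 → Bench (d²=2646.18)
P6 → Bench (d²=1032.82)
P7 → Bench (d²=14982.85)
P8 → Draw (d²=2101.52)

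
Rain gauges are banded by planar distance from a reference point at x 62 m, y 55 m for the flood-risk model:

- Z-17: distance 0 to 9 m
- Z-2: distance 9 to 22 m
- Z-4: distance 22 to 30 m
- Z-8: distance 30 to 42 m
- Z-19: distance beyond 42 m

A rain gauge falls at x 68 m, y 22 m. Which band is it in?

Distance = √((68−62)² + (22−55)²) = √(36.000 + 1089.000) = 33.541 m.
30 ≤ 33.541 < 42 → Z-8.

Z-8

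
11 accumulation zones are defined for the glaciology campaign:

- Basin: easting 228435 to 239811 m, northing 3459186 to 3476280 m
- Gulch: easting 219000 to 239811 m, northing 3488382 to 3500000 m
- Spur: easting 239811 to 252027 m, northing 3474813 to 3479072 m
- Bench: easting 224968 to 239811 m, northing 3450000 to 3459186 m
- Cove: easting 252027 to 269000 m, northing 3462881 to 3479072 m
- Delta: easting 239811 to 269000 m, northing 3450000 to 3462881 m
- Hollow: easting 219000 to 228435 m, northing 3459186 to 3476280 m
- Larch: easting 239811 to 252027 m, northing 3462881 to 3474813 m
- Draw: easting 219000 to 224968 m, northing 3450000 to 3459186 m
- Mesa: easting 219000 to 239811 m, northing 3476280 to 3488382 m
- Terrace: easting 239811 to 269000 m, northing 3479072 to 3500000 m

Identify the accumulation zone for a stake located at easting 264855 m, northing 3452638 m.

The point has easting = 264855 and northing = 3452638.
Only Delta satisfies 239811 ≤ easting ≤ 269000 and 3450000 ≤ northing ≤ 3462881.

Delta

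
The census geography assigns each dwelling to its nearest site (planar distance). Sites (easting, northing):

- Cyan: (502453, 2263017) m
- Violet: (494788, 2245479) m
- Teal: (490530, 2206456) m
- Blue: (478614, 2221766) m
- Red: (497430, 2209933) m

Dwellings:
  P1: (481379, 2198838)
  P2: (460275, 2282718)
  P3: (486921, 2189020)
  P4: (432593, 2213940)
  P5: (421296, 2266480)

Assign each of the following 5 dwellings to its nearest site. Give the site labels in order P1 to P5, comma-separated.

Teal, Cyan, Teal, Blue, Blue

P1 → Teal (d²=141774725.00)
P2 → Cyan (d²=2167113085.00)
P3 → Teal (d²=317038977.00)
P4 → Blue (d²=2179178717.00)
P5 → Blue (d²=5284694920.00)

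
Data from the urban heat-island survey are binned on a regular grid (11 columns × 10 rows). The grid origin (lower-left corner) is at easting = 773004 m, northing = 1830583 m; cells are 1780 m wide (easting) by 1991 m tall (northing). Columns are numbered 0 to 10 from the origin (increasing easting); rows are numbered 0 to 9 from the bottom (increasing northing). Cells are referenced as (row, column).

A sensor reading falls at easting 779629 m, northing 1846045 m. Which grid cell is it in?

Column index: ⌊(779629 − 773004) / 1780⌋ = ⌊3.722⌋ = 3
Row offset from origin: ⌊(1846045 − 1830583) / 1991⌋ = ⌊7.766⌋ = 7 → row 7

(7, 3)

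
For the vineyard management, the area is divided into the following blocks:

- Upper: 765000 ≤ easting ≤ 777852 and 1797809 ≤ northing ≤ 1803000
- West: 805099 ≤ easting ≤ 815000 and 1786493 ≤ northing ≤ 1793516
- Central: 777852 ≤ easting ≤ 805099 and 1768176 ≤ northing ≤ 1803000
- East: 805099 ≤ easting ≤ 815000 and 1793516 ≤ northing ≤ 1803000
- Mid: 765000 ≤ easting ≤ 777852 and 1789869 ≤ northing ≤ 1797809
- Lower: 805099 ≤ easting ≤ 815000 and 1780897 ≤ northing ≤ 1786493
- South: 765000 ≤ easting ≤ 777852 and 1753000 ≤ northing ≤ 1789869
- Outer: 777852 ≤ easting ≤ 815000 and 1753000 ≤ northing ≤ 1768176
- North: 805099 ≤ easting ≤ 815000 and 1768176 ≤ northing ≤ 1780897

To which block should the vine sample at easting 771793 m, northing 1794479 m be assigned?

Mid

The point has easting = 771793 and northing = 1794479.
Only Mid satisfies 765000 ≤ easting ≤ 777852 and 1789869 ≤ northing ≤ 1797809.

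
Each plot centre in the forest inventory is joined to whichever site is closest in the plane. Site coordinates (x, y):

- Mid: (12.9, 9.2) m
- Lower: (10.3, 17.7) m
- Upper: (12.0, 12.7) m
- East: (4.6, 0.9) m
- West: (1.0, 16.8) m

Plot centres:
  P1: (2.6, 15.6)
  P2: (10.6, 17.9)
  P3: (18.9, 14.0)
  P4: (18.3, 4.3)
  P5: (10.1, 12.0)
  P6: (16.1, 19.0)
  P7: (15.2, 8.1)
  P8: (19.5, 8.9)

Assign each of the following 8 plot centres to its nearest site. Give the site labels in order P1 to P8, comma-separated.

West, Lower, Upper, Mid, Upper, Lower, Mid, Mid

P1 → West (d²=4.00)
P2 → Lower (d²=0.13)
P3 → Upper (d²=49.30)
P4 → Mid (d²=53.17)
P5 → Upper (d²=4.10)
P6 → Lower (d²=35.33)
P7 → Mid (d²=6.50)
P8 → Mid (d²=43.65)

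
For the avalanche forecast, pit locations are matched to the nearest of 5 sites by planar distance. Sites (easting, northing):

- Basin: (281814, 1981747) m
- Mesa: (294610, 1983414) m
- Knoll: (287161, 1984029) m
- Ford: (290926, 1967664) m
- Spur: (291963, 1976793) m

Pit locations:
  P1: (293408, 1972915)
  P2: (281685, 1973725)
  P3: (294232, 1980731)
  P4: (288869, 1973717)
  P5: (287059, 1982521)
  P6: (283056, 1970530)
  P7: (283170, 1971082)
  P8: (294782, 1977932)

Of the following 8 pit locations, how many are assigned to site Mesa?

1

P1 → Spur
P2 → Basin
P3 → Mesa
P4 → Spur
P5 → Knoll
P6 → Ford
P7 → Ford
P8 → Spur
1 of the 8 goes to Mesa.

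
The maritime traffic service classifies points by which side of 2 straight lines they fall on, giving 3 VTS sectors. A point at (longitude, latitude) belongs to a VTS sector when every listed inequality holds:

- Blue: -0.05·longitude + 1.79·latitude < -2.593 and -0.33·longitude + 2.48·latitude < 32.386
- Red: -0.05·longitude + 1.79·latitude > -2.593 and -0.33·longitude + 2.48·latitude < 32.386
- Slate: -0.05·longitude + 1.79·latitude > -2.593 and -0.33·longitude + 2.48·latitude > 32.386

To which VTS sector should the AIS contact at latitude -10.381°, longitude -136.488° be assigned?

Blue

-0.05·-136.488 + 1.79·-10.381 = -11.758, which is < -2.593
-0.33·-136.488 + 2.48·-10.381 = 19.296, which is < 32.386
This sign pattern matches Blue.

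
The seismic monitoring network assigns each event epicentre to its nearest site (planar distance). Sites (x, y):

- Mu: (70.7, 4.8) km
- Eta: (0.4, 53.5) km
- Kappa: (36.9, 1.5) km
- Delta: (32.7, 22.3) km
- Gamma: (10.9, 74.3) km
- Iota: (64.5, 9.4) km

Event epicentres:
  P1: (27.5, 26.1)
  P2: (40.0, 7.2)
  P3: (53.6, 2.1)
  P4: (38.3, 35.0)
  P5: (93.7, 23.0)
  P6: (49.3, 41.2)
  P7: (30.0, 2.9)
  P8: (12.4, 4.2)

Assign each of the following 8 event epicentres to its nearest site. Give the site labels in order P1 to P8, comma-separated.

P1 → Delta (d²=41.48)
P2 → Kappa (d²=42.10)
P3 → Iota (d²=172.10)
P4 → Delta (d²=192.65)
P5 → Mu (d²=860.24)
P6 → Delta (d²=632.77)
P7 → Kappa (d²=49.57)
P8 → Kappa (d²=607.54)

Delta, Kappa, Iota, Delta, Mu, Delta, Kappa, Kappa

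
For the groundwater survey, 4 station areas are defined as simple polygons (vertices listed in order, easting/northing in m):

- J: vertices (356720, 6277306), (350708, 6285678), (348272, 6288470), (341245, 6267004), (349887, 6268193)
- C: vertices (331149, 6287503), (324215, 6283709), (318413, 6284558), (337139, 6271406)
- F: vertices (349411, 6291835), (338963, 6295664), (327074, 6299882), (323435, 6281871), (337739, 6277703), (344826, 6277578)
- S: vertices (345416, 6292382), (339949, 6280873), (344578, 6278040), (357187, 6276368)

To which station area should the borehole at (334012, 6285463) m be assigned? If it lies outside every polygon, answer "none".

Cast a ray rightward from (334012, 6285463). For each polygon, the edges (by vertex number in listed order) whose endpoints lie on opposite sides of northing = 6285463, where each meets that height, and whether that is right or left of the point:
J: 1–2 at easting≈350862.4 (right), 3–4 at easting≈347287.6 (right) → 2 crossings.
C: 1–2 at easting≈327420.6 (left), 4–1 at easting≈331908.1 (left) → 0 crossings.
F: 3–4 at easting≈324160.7 (left), 6–1 at easting≈347361.8 (right) → 1 crossing.
S: 1–2 at easting≈342129.3 (right), 4–1 at easting≈350501.8 (right) → 2 crossings.
Only F has an odd count, so the point is inside F.

F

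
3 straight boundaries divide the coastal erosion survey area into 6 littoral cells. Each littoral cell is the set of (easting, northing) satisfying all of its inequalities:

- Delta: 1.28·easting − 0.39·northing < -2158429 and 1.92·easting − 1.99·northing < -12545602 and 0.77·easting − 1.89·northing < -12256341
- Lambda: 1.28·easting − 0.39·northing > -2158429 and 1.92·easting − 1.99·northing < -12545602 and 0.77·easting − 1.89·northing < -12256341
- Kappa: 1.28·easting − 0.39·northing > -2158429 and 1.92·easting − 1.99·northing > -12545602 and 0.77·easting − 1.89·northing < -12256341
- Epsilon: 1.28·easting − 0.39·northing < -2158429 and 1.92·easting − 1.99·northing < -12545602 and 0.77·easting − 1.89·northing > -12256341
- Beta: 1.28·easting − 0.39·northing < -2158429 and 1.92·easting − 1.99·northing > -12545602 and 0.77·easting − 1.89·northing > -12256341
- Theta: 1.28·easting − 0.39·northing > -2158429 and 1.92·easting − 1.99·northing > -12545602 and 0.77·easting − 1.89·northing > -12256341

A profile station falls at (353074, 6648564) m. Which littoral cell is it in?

Lambda

1.28·353074 − 0.39·6648564 = -2141005.240, which is > -2158429
1.92·353074 − 1.99·6648564 = -12552740.280, which is < -12545602
0.77·353074 − 1.89·6648564 = -12293918.980, which is < -12256341
This sign pattern matches Lambda.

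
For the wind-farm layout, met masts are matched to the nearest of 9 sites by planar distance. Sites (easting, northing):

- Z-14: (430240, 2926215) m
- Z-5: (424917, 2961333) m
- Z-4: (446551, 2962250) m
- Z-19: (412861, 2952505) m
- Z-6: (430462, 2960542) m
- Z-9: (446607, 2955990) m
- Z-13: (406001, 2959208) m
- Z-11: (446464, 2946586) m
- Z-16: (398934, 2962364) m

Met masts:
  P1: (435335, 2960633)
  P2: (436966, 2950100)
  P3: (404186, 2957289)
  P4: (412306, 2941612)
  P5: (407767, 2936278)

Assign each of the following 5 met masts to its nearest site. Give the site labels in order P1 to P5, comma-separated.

Z-6, Z-11, Z-13, Z-19, Z-19

P1 → Z-6 (d²=23754410.00)
P2 → Z-11 (d²=102560200.00)
P3 → Z-13 (d²=6976786.00)
P4 → Z-19 (d²=118965474.00)
P5 → Z-19 (d²=289264365.00)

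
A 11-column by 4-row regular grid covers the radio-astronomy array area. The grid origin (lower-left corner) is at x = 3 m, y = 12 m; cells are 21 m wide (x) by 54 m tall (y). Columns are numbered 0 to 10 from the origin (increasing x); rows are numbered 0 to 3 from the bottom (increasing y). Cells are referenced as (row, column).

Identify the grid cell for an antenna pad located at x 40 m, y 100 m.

Column index: ⌊(40 − 3) / 21⌋ = ⌊1.762⌋ = 1
Row offset from origin: ⌊(100 − 12) / 54⌋ = ⌊1.630⌋ = 1 → row 1

(1, 1)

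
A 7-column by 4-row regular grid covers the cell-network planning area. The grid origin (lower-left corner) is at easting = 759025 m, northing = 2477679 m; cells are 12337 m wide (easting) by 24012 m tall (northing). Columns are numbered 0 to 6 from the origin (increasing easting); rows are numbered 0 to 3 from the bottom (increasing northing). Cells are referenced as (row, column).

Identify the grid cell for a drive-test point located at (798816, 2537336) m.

(2, 3)

Column index: ⌊(798816 − 759025) / 12337⌋ = ⌊3.225⌋ = 3
Row offset from origin: ⌊(2537336 − 2477679) / 24012⌋ = ⌊2.484⌋ = 2 → row 2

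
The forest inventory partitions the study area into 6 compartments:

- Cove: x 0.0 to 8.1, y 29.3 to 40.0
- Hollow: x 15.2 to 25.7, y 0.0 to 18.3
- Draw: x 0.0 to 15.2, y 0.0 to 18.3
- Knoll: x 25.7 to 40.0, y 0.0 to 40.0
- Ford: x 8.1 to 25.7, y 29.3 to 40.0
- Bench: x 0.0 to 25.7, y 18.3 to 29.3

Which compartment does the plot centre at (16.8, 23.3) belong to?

The point has x = 16.8 and y = 23.3.
Only Bench satisfies 0.0 ≤ x ≤ 25.7 and 18.3 ≤ y ≤ 29.3.

Bench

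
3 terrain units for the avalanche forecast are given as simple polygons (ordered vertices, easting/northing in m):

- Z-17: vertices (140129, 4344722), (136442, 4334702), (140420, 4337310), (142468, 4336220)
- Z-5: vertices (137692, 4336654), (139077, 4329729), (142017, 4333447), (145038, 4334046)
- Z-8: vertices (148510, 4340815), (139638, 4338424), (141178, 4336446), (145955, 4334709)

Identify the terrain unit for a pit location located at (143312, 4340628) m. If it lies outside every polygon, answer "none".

Cast a ray rightward from (143312, 4340628). For each polygon, the edges (by vertex number in listed order) whose endpoints lie on opposite sides of northing = 4340628, where each meets that height, and whether that is right or left of the point:
Z-17: 1–2 at easting≈138622.6 (left), 4–1 at easting≈141255.3 (left) → 0 crossings.
Z-5: no edge straddles that height → 0 crossings.
Z-8: 1–2 at easting≈147816.1 (right), 4–1 at easting≈148431.8 (right) → 2 crossings.
All counts are even, so the point lies outside every listed polygon.

none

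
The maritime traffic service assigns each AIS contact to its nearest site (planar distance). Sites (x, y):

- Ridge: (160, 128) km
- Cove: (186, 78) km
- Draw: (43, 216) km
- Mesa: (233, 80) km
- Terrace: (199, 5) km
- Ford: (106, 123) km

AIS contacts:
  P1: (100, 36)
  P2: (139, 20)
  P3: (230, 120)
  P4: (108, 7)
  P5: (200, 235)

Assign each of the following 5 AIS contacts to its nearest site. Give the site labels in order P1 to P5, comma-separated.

Ford, Terrace, Mesa, Terrace, Ridge

P1 → Ford (d²=7605.00)
P2 → Terrace (d²=3825.00)
P3 → Mesa (d²=1609.00)
P4 → Terrace (d²=8285.00)
P5 → Ridge (d²=13049.00)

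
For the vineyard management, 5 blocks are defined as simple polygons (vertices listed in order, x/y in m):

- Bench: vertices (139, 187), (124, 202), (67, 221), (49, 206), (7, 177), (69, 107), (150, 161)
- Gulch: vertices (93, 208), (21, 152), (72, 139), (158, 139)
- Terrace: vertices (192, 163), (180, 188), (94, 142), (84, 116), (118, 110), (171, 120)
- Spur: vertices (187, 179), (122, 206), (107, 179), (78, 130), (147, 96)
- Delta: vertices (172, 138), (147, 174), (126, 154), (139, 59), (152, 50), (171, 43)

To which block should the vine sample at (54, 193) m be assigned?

Bench

Cast a ray rightward from (54, 193). For each polygon, the edges (by vertex number in listed order) whose endpoints lie on opposite sides of y = 193, where each meets that height, and whether that is right or left of the point:
Bench: 1–2 at x≈133.0 (right), 4–5 at x≈30.2 (left) → 1 crossing.
Gulch: 1–2 at x≈73.7 (right), 4–1 at x≈107.1 (right) → 2 crossings.
Terrace: no edge straddles that height → 0 crossings.
Spur: 1–2 at x≈153.3 (right), 2–3 at x≈114.8 (right) → 2 crossings.
Delta: no edge straddles that height → 0 crossings.
Only Bench has an odd count, so the point is inside Bench.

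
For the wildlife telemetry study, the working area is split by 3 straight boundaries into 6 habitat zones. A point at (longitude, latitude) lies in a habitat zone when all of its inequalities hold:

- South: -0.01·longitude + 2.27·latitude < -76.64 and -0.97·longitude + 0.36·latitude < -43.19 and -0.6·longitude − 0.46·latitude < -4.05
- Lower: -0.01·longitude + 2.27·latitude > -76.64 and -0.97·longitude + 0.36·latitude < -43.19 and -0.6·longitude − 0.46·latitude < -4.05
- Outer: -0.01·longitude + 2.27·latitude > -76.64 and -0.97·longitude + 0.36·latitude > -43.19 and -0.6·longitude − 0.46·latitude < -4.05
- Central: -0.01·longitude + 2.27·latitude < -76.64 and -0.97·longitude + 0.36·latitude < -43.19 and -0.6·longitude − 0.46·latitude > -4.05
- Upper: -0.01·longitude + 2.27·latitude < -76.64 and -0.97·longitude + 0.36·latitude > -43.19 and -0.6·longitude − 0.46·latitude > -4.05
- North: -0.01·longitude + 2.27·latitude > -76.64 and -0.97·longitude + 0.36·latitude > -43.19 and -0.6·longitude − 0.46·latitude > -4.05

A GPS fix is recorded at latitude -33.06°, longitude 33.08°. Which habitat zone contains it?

-0.01·33.08 + 2.27·-33.06 = -75.377, which is > -76.64
-0.97·33.08 + 0.36·-33.06 = -43.989, which is < -43.19
-0.6·33.08 − 0.46·-33.06 = -4.640, which is < -4.05
This sign pattern matches Lower.

Lower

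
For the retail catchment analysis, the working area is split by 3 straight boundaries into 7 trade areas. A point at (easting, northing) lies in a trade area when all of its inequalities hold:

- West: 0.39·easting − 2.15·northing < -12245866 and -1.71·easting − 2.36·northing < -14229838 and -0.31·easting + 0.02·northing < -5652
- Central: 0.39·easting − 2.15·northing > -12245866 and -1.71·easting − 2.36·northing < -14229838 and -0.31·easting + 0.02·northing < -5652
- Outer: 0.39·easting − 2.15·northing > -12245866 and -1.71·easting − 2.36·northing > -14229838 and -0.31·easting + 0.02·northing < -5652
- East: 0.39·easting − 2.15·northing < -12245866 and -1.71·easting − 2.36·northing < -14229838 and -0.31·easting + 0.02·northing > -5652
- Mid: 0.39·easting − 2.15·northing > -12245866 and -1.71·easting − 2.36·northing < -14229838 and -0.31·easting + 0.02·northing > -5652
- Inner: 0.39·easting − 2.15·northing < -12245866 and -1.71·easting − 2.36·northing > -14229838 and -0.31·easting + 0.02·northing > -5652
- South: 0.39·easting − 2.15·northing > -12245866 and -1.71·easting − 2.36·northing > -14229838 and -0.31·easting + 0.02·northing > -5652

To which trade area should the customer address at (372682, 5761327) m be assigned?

0.39·372682 − 2.15·5761327 = -12241507.070, which is > -12245866
-1.71·372682 − 2.36·5761327 = -14234017.940, which is < -14229838
-0.31·372682 + 0.02·5761327 = -304.880, which is > -5652
This sign pattern matches Mid.

Mid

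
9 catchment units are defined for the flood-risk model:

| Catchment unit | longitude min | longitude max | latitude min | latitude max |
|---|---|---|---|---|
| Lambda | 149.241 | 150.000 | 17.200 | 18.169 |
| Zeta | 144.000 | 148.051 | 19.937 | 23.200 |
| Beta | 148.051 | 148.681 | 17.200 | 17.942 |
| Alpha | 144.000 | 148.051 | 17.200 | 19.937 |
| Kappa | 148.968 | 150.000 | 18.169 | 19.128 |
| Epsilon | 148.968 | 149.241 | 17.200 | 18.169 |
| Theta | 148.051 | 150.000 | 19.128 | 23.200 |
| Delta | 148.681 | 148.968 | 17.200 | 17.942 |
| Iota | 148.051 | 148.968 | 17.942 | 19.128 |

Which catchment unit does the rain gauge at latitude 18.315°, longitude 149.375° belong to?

The point has longitude = 149.375 and latitude = 18.315.
Only Kappa satisfies 148.968 ≤ longitude ≤ 150.000 and 18.169 ≤ latitude ≤ 19.128.

Kappa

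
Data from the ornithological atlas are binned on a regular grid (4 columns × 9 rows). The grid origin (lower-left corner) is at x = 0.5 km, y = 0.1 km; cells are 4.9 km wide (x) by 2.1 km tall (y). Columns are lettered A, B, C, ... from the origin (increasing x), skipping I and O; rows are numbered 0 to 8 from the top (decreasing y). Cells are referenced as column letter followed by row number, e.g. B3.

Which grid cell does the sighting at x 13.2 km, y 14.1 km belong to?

Column index: ⌊(13.2 − 0.5) / 4.9⌋ = ⌊2.592⌋ = 2 → column C
Row offset from origin: ⌊(14.1 − 0.1) / 2.1⌋ = ⌊6.667⌋ = 6 → row 2 (counted from top)

C2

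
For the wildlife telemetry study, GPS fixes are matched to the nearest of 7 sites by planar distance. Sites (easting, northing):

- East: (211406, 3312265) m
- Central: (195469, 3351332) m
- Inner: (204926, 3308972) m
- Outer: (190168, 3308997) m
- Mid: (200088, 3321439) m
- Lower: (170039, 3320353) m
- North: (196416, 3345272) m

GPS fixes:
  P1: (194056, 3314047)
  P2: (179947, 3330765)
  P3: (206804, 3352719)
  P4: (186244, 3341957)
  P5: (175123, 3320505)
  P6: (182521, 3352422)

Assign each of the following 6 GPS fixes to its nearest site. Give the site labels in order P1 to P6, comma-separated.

Outer, Lower, Central, North, Lower, Central

P1 → Outer (d²=40619044.00)
P2 → Lower (d²=206578208.00)
P3 → Central (d²=130405994.00)
P4 → North (d²=114458809.00)
P5 → Lower (d²=25870160.00)
P6 → Central (d²=168838804.00)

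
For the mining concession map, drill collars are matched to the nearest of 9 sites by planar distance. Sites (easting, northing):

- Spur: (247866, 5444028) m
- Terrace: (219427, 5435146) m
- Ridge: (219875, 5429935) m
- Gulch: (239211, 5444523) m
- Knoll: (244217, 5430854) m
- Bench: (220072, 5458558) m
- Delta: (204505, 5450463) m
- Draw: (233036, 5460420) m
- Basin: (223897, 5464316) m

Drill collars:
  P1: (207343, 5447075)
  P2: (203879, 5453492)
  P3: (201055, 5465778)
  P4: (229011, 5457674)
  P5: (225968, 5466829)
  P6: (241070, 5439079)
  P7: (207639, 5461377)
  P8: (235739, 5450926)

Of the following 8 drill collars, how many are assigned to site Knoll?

P1 → Delta
P2 → Delta
P3 → Delta
P4 → Draw
P5 → Basin
P6 → Gulch
P7 → Delta
P8 → Gulch
0 of the 8 go to Knoll.

0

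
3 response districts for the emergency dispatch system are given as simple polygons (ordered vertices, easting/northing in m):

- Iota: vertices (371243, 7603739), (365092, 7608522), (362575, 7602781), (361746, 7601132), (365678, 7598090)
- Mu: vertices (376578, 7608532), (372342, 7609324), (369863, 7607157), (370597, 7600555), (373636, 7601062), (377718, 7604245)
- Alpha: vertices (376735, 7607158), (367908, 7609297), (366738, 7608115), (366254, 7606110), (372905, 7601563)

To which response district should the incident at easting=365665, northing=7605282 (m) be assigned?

Iota

Cast a ray rightward from (365665, 7605282). For each polygon, the edges (by vertex number in listed order) whose endpoints lie on opposite sides of northing = 7605282, where each meets that height, and whether that is right or left of the point:
Iota: 1–2 at easting≈369258.7 (right), 2–3 at easting≈363671.5 (left) → 1 crossing.
Mu: 3–4 at easting≈370071.5 (right), 6–1 at easting≈377442.2 (right) → 2 crossings.
Alpha: 4–5 at easting≈367465.1 (right), 5–1 at easting≈375450.8 (right) → 2 crossings.
Only Iota has an odd count, so the point is inside Iota.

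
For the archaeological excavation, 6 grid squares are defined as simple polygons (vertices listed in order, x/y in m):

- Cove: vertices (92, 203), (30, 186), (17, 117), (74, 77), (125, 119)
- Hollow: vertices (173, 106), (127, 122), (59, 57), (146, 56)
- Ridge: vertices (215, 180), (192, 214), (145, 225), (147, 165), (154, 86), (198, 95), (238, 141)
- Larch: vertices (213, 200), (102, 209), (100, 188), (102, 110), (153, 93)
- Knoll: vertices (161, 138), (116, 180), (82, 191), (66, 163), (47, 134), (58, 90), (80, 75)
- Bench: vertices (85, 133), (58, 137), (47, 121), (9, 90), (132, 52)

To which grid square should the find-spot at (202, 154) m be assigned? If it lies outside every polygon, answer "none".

Ridge

Cast a ray rightward from (202, 154). For each polygon, the edges (by vertex number in listed order) whose endpoints lie on opposite sides of y = 154, where each meets that height, and whether that is right or left of the point:
Cove: 2–3 at x≈24.0 (left), 5–1 at x≈111.2 (left) → 0 crossings.
Hollow: no edge straddles that height → 0 crossings.
Ridge: 4–5 at x≈148.0 (left), 7–1 at x≈230.3 (right) → 1 crossing.
Larch: 3–4 at x≈100.9 (left), 5–1 at x≈187.2 (left) → 0 crossings.
Knoll: 1–2 at x≈143.9 (left), 4–5 at x≈60.1 (left) → 0 crossings.
Bench: no edge straddles that height → 0 crossings.
Only Ridge has an odd count, so the point is inside Ridge.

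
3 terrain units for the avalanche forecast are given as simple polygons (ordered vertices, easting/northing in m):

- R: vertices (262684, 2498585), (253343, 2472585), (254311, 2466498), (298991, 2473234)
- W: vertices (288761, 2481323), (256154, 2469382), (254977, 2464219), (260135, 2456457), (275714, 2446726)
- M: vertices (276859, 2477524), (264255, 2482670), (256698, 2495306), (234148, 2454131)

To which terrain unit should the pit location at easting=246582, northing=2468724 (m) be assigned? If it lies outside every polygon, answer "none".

M

Cast a ray rightward from (246582, 2468724). For each polygon, the edges (by vertex number in listed order) whose endpoints lie on opposite sides of northing = 2468724, where each meets that height, and whether that is right or left of the point:
R: 2–3 at easting≈253957.0 (right), 3–4 at easting≈269076.1 (right) → 2 crossings.
W: 2–3 at easting≈256004.0 (right), 5–1 at easting≈284009.7 (right) → 2 crossings.
M: 3–4 at easting≈242140.0 (left), 4–1 at easting≈260791.9 (right) → 1 crossing.
Only M has an odd count, so the point is inside M.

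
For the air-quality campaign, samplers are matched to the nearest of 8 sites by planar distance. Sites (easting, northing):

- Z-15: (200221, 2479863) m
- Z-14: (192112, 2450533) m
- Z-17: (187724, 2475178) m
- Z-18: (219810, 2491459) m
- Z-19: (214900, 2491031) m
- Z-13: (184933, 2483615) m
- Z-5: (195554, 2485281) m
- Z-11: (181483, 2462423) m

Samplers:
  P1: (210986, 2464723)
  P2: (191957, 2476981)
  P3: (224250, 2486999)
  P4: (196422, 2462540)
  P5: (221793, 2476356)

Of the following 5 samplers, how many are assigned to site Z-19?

0

P1 → Z-15
P2 → Z-17
P3 → Z-18
P4 → Z-14
P5 → Z-18
0 of the 5 go to Z-19.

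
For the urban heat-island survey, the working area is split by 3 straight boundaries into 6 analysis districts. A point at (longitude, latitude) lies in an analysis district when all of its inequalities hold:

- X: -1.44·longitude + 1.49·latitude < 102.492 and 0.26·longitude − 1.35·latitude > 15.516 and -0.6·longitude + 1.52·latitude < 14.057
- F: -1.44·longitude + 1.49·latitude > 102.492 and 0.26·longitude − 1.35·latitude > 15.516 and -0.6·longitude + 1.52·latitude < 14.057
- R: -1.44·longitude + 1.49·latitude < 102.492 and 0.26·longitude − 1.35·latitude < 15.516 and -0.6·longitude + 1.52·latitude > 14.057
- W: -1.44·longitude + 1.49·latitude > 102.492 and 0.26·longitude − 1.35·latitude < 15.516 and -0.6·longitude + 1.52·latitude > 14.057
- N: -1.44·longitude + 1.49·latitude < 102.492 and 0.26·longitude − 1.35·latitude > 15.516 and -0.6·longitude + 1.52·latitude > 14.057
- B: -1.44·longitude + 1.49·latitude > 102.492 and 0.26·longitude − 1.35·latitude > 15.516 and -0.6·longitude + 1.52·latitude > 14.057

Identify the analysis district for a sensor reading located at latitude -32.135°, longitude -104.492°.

F

-1.44·-104.492 + 1.49·-32.135 = 102.587, which is > 102.492
0.26·-104.492 − 1.35·-32.135 = 16.214, which is > 15.516
-0.6·-104.492 + 1.52·-32.135 = 13.850, which is < 14.057
This sign pattern matches F.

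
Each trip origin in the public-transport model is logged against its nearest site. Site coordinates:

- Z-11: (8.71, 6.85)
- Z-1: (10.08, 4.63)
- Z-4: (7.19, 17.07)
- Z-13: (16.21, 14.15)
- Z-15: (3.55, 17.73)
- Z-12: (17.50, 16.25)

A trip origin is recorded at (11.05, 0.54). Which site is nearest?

Squared distances to each site:
Z-11: 45.292; Z-1: 17.669; Z-4: 288.141; Z-13: 211.858; Z-15: 351.746; Z-12: 288.407.
Minimum at Z-1.

Z-1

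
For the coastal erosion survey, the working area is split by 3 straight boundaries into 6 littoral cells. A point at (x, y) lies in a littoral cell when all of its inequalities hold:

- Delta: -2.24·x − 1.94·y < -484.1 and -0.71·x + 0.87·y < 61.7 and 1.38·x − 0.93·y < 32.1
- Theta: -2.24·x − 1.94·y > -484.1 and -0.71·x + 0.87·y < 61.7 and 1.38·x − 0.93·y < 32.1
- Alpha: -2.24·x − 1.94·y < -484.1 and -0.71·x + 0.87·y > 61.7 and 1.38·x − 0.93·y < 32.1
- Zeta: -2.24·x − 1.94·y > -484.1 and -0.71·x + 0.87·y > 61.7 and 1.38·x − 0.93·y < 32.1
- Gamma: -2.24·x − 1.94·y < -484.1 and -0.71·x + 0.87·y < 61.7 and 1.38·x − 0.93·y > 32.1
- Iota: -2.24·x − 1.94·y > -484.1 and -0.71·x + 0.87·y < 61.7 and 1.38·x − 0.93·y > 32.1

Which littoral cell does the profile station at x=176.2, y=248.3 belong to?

-2.24·176.2 − 1.94·248.3 = -876.390, which is < -484.1
-0.71·176.2 + 0.87·248.3 = 90.919, which is > 61.7
1.38·176.2 − 0.93·248.3 = 12.237, which is < 32.1
This sign pattern matches Alpha.

Alpha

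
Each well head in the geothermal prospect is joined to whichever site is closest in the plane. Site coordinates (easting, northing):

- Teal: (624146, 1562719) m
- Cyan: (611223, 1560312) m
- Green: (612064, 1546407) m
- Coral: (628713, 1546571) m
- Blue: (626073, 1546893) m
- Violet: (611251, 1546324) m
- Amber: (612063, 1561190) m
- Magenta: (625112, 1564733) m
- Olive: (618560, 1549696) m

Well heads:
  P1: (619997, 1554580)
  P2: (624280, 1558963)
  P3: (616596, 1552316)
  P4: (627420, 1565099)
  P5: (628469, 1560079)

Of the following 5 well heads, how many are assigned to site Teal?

2

P1 → Olive
P2 → Teal
P3 → Olive
P4 → Magenta
P5 → Teal
2 of the 5 go to Teal.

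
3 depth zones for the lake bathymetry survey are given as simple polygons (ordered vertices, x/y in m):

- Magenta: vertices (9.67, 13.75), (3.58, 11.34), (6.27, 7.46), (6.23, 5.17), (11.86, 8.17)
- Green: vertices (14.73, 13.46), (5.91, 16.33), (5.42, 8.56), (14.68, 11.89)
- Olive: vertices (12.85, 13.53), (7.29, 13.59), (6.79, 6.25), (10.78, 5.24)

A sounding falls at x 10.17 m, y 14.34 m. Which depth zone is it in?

Green

Cast a ray rightward from (10.17, 14.34). For each polygon, the edges (by vertex number in listed order) whose endpoints lie on opposite sides of y = 14.34, where each meets that height, and whether that is right or left of the point:
Magenta: no edge straddles that height → 0 crossings.
Green: 1–2 at x≈12.026 (right), 2–3 at x≈5.785 (left) → 1 crossing.
Olive: no edge straddles that height → 0 crossings.
Only Green has an odd count, so the point is inside Green.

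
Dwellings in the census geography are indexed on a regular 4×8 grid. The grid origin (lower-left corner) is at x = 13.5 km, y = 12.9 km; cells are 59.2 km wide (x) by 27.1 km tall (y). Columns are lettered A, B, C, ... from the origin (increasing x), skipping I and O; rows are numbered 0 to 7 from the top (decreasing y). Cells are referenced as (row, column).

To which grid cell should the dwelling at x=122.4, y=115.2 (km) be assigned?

Column index: ⌊(122.4 − 13.5) / 59.2⌋ = ⌊1.840⌋ = 1 → column B
Row offset from origin: ⌊(115.2 − 12.9) / 27.1⌋ = ⌊3.775⌋ = 3 → row 4 (counted from top)

(4, B)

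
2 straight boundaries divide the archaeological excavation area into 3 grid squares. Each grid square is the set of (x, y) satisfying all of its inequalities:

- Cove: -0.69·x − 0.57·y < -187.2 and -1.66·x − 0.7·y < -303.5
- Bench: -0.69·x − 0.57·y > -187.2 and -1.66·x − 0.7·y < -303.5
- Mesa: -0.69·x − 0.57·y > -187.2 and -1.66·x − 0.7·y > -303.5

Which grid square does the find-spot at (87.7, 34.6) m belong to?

Mesa

-0.69·87.7 − 0.57·34.6 = -80.235, which is > -187.2
-1.66·87.7 − 0.7·34.6 = -169.802, which is > -303.5
This sign pattern matches Mesa.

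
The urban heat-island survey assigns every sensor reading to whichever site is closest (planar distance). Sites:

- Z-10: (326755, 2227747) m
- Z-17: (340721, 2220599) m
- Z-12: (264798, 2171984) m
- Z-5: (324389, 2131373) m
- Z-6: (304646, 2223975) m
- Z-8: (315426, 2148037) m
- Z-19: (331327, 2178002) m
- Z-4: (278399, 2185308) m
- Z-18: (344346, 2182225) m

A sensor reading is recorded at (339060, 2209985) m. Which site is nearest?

Z-17

Squared distances to each site:
Z-10: 466901669.000; Z-17: 115415917.000; Z-12: 6958920645.000; Z-5: 6395084785.000; Z-6: 1380043496.000; Z-8: 4396120660.000; Z-19: 1082711578.000; Z-4: 4288711250.000; Z-18: 798559396.000.
Minimum at Z-17.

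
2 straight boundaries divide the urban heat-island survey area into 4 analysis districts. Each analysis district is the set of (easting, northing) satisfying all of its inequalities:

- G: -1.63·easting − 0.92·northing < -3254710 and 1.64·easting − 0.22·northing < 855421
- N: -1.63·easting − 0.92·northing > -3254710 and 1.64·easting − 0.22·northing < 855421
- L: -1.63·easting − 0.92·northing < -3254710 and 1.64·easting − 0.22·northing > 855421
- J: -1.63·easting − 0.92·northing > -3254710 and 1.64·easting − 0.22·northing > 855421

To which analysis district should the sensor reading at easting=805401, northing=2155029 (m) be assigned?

G

-1.63·805401 − 0.92·2155029 = -3295430.310, which is < -3254710
1.64·805401 − 0.22·2155029 = 846751.260, which is < 855421
This sign pattern matches G.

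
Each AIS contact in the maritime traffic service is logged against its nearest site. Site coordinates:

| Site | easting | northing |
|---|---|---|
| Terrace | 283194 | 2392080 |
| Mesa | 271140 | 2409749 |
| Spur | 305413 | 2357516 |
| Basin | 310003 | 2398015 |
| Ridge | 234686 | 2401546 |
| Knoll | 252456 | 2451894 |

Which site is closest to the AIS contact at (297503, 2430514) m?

Squared distances to each site:
Terrace: 1681919837.000; Mesa: 1126192994.000; Spur: 5391276104.000; Basin: 1212435001.000; Ridge: 4785120513.000; Knoll: 2486336609.000.
Minimum at Mesa.

Mesa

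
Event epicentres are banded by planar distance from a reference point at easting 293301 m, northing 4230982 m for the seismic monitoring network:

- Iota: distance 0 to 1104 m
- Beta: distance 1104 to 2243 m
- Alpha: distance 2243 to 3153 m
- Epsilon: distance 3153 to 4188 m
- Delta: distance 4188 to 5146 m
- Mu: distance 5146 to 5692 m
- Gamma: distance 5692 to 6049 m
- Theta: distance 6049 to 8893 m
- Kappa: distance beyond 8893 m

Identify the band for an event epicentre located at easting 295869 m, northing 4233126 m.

Distance = √((295869−293301)² + (4233126−4230982)²) = √(6594624.000 + 4596736.000) = 3345.349 m.
3153 ≤ 3345.349 < 4188 → Epsilon.

Epsilon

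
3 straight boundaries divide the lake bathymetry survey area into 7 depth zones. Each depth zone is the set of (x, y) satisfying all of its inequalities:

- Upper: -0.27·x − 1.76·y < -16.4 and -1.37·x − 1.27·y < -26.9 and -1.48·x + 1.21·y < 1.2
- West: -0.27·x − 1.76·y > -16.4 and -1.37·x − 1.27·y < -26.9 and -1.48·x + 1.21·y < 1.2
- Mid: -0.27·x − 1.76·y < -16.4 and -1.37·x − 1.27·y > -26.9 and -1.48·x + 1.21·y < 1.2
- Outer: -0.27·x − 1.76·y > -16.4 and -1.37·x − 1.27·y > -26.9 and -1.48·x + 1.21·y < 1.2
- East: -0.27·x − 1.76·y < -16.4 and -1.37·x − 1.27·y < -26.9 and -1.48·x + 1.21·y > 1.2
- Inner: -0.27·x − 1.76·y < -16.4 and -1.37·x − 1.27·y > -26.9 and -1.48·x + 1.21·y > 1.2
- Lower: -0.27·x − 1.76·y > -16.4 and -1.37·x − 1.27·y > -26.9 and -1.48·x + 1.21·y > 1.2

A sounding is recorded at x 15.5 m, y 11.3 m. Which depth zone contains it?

Upper

-0.27·15.5 − 1.76·11.3 = -24.073, which is < -16.4
-1.37·15.5 − 1.27·11.3 = -35.586, which is < -26.9
-1.48·15.5 + 1.21·11.3 = -9.267, which is < 1.2
This sign pattern matches Upper.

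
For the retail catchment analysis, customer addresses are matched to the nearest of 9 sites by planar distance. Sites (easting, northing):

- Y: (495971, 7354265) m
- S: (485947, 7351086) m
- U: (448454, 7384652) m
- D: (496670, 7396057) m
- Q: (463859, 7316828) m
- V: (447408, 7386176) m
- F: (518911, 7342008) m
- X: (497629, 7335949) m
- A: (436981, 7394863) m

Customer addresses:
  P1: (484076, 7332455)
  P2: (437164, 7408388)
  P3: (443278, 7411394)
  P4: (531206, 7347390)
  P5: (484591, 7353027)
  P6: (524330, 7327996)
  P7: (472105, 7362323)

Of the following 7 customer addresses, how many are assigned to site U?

P1 → X
P2 → A
P3 → A
P4 → F
P5 → S
P6 → F
P7 → S
0 of the 7 go to U.

0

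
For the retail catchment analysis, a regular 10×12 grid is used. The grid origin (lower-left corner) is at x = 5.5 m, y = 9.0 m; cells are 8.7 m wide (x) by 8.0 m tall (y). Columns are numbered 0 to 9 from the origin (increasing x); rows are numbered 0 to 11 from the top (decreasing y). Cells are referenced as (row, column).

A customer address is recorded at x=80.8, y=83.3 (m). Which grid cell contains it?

Column index: ⌊(80.8 − 5.5) / 8.7⌋ = ⌊8.655⌋ = 8
Row offset from origin: ⌊(83.3 − 9.0) / 8.0⌋ = ⌊9.287⌋ = 9 → row 2 (counted from top)

(2, 8)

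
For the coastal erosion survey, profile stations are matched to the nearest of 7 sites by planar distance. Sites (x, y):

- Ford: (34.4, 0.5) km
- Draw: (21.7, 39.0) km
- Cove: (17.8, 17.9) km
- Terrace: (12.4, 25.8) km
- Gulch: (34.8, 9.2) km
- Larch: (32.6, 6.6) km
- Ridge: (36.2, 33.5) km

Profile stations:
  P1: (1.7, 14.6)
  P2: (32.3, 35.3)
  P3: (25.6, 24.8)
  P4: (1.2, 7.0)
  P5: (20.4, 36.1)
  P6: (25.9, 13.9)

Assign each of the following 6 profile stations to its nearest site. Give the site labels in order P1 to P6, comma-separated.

Terrace, Ridge, Cove, Cove, Draw, Cove

P1 → Terrace (d²=239.93)
P2 → Ridge (d²=18.45)
P3 → Cove (d²=108.45)
P4 → Cove (d²=394.37)
P5 → Draw (d²=10.10)
P6 → Cove (d²=81.61)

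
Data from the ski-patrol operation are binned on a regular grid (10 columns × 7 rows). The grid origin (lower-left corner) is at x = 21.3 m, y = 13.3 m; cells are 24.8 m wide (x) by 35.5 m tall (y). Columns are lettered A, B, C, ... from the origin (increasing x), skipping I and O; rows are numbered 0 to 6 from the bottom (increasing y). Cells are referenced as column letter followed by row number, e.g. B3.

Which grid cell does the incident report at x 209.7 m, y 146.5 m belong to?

H3

Column index: ⌊(209.7 − 21.3) / 24.8⌋ = ⌊7.597⌋ = 7 → column H
Row offset from origin: ⌊(146.5 − 13.3) / 35.5⌋ = ⌊3.752⌋ = 3 → row 3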